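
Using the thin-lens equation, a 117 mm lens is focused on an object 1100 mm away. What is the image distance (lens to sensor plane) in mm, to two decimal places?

130.93 mm

1/dᵢ = 1/f − 1/dₒ = 1/117 − 1/1100 = 0.0076379 mm⁻¹.
dᵢ = 1/0.0076379 ≈ 130.9257 mm.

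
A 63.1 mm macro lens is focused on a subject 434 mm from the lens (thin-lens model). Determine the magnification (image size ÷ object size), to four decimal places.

0.1701×

Thin lens: 1/f = 1/dₒ + 1/dᵢ → 1/dᵢ = 1/63.1 − 1/434 = 0.0135437 mm⁻¹, so dᵢ ≈ 73.8350 mm.
Magnification m = dᵢ/dₒ = 73.8350/434 ≈ 0.17013.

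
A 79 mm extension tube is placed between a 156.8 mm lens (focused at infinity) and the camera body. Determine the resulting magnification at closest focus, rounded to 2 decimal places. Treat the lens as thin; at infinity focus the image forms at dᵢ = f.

The tube moves the image plane from f to f + e, so dᵢ = 156.8 + 79 = 235.8 mm. Focus is achieved when 1/f = 1/dₒ + 1/dᵢ, giving dₒ = 1/(1/f − 1/(f+e)).
Magnification m = dᵢ/dₒ = (f+e)·(1/f − 1/(f+e)) = e/f = 79/156.8 ≈ 0.5038.

0.50×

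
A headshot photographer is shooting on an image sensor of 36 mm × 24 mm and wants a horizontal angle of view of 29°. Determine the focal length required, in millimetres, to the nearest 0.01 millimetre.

From α = 2·arctan(w/2f) we get f = w / (2·tan(α/2)).
With w = 36 mm and α/2 = 14.5°, tan(α/2) ≈ 0.25862, so f ≈ 36 / 0.51724 ≈ 69.6008 mm.

69.60 mm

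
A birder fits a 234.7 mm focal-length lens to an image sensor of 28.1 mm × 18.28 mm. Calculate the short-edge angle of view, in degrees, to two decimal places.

Angle of view α = 2·arctan(h/2f) with h = 18.28 mm and f = 234.7 mm.
h/2f = 0.03894; arctan(0.03894) ≈ 2.2302°, so α ≈ 4.4603°.

4.46°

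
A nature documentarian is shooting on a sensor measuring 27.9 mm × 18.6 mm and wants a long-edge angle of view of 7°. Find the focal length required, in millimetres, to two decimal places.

228.08 mm

From α = 2·arctan(w/2f) we get f = w / (2·tan(α/2)).
With w = 27.9 mm and α/2 = 3.5°, tan(α/2) ≈ 0.06116, so f ≈ 27.9 / 0.12233 ≈ 228.0805 mm.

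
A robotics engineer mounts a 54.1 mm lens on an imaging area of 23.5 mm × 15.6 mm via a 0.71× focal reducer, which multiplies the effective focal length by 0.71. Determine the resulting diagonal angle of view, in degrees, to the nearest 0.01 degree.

Effective focal length f = 54.1 × 0.71 = 38.411 mm.
Sensor diagonal = √(23.5² + 15.6²) = √795.6100 ≈ 28.2066 mm.
α = 2·arctan(28.207 / (2 × 38.411)) = 2·arctan(0.36717) ≈ 40.3232°.

40.32°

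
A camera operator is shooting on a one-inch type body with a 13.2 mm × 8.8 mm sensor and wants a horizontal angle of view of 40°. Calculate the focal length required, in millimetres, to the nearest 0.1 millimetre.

18.1 mm

From α = 2·arctan(w/2f) we get f = w / (2·tan(α/2)).
With w = 13.2 mm and α/2 = 20°, tan(α/2) ≈ 0.36397, so f ≈ 13.2 / 0.72794 ≈ 18.1334 mm.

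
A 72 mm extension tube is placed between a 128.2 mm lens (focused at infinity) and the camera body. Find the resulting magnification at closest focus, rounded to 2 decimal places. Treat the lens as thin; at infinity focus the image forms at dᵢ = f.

0.56×

The tube moves the image plane from f to f + e, so dᵢ = 128.2 + 72 = 200.2 mm. Focus is achieved when 1/f = 1/dₒ + 1/dᵢ, giving dₒ = 1/(1/f − 1/(f+e)).
Magnification m = dᵢ/dₒ = (f+e)·(1/f − 1/(f+e)) = e/f = 72/128.2 ≈ 0.5616.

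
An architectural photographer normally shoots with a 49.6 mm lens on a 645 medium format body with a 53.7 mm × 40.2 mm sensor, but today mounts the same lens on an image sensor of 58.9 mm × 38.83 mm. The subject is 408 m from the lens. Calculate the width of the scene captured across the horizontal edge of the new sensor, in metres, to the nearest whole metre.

The focal length stays 49.6 mm; the relevant sensor dimension is now w = 58.9 mm. Object distance dₒ = 408 m = 408000 mm.
Thin-lens field width W = w·(dₒ − f)/f = 58.9 × (408000 − 49.6)/49.6 ≈ 484441.100 mm = 484.441 m.

484 m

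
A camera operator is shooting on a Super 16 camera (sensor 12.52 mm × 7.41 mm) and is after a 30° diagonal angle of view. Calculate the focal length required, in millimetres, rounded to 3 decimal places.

27.148 mm

Sensor diagonal = √(12.52² + 7.41²) = √211.6585 ≈ 14.5485 mm.
From α = 2·arctan(d/2f) we get f = d / (2·tan(α/2)).
With d = 14.5485 mm and α/2 = 15°, tan(α/2) ≈ 0.26795, so f ≈ 14.5485 / 0.53590 ≈ 27.1478 mm.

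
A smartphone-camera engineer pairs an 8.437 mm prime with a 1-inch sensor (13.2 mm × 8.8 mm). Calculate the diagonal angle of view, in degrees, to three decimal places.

Sensor diagonal = √(13.2² + 8.8²) = √251.6800 ≈ 15.8644 mm.
Angle of view α = 2·arctan(d/2f) with d = 15.8644 mm and f = 8.437 mm.
d/2f = 0.94017; arctan(0.94017) ≈ 43.2337°, so α ≈ 86.4674°.

86.467°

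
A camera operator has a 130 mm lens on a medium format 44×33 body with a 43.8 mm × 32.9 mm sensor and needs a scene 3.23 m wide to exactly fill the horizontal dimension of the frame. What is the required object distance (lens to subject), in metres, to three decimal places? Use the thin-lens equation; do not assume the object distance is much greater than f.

9.717 m

W: 3.23 m = 3230 mm.
Magnification m = w/W = dᵢ/dₒ; combined with 1/f = 1/dₒ + 1/dᵢ this gives dₒ = f·(1 + W/w).
dₒ = 130 mm × (1 + 3230/43.8) = 130 × 74.7443 ≈ 9716.758 mm = 9.71676 m.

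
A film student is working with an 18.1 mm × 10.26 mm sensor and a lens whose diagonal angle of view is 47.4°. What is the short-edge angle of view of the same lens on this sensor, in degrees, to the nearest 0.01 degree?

Sensor diagonal = √(18.1² + 10.26²) = √432.8776 ≈ 20.8057 mm.
From the diagonal AOV: f = 20.8057 / (2·tan(23.7°)) = 20.8057 / 0.87794 ≈ 23.6984 mm.
Short-edge AOV = 2·arctan(10.26 / (2 × 23.6984)) = 2·arctan(0.21647) ≈ 24.4288°.

24.43°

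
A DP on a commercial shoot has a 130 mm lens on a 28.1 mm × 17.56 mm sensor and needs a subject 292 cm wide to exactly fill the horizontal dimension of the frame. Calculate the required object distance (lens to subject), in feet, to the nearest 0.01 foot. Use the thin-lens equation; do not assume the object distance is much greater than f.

44.75 ft

W: 292 cm = 2920 mm.
Magnification m = w/W = dᵢ/dₒ; combined with 1/f = 1/dₒ + 1/dᵢ this gives dₒ = f·(1 + W/w).
dₒ = 130 mm × (1 + 2920/28.1) = 130 × 104.9146 ≈ 13638.897 mm = 13638.897/304.8 ft = 44.747 ft.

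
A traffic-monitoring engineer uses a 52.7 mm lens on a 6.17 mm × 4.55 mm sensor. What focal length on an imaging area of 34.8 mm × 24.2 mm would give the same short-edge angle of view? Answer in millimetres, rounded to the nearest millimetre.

280 mm

Equal angle of view means equal height/f ratio, so f₂ = f₁ · (height₂/height₁) = 52.7 × 24.2/4.55.
f₂ = 52.7 × 5.31868 ≈ 280.295 mm.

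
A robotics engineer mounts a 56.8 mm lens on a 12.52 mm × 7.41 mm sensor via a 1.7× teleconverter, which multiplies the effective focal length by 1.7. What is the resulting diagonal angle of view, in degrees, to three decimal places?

Effective focal length f = 56.8 × 1.7 = 96.56 mm.
Sensor diagonal = √(12.52² + 7.41²) = √211.6585 ≈ 14.5485 mm.
α = 2·arctan(14.548 / (2 × 96.56)) = 2·arctan(0.07533) ≈ 8.6164°.

8.616°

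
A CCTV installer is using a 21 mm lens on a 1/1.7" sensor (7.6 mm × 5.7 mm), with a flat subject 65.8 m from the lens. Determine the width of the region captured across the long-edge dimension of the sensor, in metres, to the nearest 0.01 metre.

dₒ: 65.8 m = 65800 mm.
Similar triangles through the lens centre give W/dₒ = w/dᵢ; with 1/f = 1/dₒ + 1/dᵢ this gives W = w·(dₒ − f)/f.
W = 7.6 mm × (65800 − 21) / 21 = 7.6 × 3132.3333 ≈ 23805.733 mm = 23.8057 m.

23.81 m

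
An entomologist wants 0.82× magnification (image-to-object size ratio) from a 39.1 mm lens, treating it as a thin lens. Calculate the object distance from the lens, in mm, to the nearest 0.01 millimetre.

86.78 mm

With m = dᵢ/dₒ and 1/f = 1/dₒ + 1/dᵢ, substituting dᵢ = m·dₒ gives 1/f = (1 + 1/m)/dₒ, hence dₒ = f·(1 + 1/m).
dₒ = 39.1 × (1 + 1/0.82) = 39.1 × 2.21951 ≈ 86.783 mm.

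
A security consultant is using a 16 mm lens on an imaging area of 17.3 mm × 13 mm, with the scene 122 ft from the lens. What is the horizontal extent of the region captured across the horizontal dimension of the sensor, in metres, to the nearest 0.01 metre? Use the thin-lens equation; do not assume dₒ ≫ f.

dₒ: 122 ft × 304.8 mm/ft = 37185.60 mm.
Similar triangles through the lens centre give W/dₒ = w/dᵢ; with 1/f = 1/dₒ + 1/dᵢ this gives W = w·(dₒ − f)/f.
W = 17.3 mm × (37185.6 − 16) / 16 = 17.3 × 2323.0999 ≈ 40189.629 mm = 40.1896 m.

40.19 m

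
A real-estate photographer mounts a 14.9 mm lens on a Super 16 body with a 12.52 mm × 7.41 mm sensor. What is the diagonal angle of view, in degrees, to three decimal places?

Sensor diagonal = √(12.52² + 7.41²) = √211.6585 ≈ 14.5485 mm.
Angle of view α = 2·arctan(d/2f) with d = 14.5485 mm and f = 14.9 mm.
d/2f = 0.48820; arctan(0.48820) ≈ 26.0218°, so α ≈ 52.0437°.

52.044°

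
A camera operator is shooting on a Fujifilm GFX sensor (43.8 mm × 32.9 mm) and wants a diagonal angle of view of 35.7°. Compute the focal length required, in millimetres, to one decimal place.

Sensor diagonal = √(43.8² + 32.9²) = √3000.8500 ≈ 54.7800 mm.
From α = 2·arctan(d/2f) we get f = d / (2·tan(α/2)).
With d = 54.7800 mm and α/2 = 17.85°, tan(α/2) ≈ 0.32203, so f ≈ 54.7800 / 0.64406 ≈ 85.0548 mm.

85.1 mm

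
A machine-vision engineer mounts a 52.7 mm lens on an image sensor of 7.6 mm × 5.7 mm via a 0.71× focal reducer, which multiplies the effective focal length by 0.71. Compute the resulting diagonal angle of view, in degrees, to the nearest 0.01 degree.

Effective focal length f = 52.7 × 0.71 = 37.417 mm.
Sensor diagonal = √(7.6² + 5.7²) = √90.2500 ≈ 9.5000 mm.
α = 2·arctan(9.500 / (2 × 37.417)) = 2·arctan(0.12695) ≈ 14.4697°.

14.47°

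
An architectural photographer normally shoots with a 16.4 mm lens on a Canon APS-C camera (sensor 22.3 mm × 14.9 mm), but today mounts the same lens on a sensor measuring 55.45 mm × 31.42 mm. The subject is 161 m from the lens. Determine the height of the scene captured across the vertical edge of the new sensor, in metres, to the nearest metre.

308 m

The focal length stays 16.4 mm; the relevant sensor dimension is now h = 31.42 mm. Object distance dₒ = 161 m = 161000 mm.
Thin-lens field height W = h·(dₒ − f)/f = 31.42 × (161000 − 16.4)/16.4 ≈ 308421.019 mm = 308.421 m.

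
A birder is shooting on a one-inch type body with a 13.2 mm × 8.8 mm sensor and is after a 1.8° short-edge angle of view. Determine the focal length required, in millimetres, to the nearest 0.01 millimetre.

From α = 2·arctan(h/2f) we get f = h / (2·tan(α/2)).
With h = 8.8 mm and α/2 = 0.9°, tan(α/2) ≈ 0.01571, so f ≈ 8.8 / 0.03142 ≈ 280.0897 mm.

280.09 mm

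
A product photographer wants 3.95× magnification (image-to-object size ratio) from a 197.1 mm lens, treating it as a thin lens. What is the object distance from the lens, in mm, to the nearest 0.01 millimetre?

With m = dᵢ/dₒ and 1/f = 1/dₒ + 1/dᵢ, substituting dᵢ = m·dₒ gives 1/f = (1 + 1/m)/dₒ, hence dₒ = f·(1 + 1/m).
dₒ = 197.1 × (1 + 1/3.95) = 197.1 × 1.25316 ≈ 246.999 mm.

247.00 mm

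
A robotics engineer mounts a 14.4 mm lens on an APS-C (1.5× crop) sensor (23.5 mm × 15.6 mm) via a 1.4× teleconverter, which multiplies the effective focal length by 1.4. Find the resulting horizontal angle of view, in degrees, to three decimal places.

60.470°

Effective focal length f = 14.4 × 1.4 = 20.16 mm.
α = 2·arctan(23.5 / (2 × 20.16)) = 2·arctan(0.58284) ≈ 60.4705°.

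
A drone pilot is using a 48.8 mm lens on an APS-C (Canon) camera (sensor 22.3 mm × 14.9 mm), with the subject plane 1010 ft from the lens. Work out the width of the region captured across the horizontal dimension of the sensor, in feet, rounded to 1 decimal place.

461.5 ft

dₒ: 1010 ft × 304.8 mm/ft = 307847.99 mm.
Similar triangles through the lens centre give W/dₒ = w/dᵢ; with 1/f = 1/dₒ + 1/dᵢ this gives W = w·(dₒ − f)/f.
W = 22.3 mm × (307848 − 48.8) / 48.8 = 22.3 × 6307.3605 ≈ 140654.138 mm = 140654.138/304.8 ft = 461.464 ft.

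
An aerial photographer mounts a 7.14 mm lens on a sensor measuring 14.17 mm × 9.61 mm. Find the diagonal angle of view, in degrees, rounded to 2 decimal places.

Sensor diagonal = √(14.17² + 9.61²) = √293.1410 ≈ 17.1214 mm.
Angle of view α = 2·arctan(d/2f) with d = 17.1214 mm and f = 7.14 mm.
d/2f = 1.19897; arctan(1.19897) ≈ 50.1703°, so α ≈ 100.3407°.

100.34°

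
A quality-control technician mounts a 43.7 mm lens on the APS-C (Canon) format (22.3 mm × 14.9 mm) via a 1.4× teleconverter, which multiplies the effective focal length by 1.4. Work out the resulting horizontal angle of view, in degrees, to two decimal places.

Effective focal length f = 43.7 × 1.4 = 61.18 mm.
α = 2·arctan(22.3 / (2 × 61.18)) = 2·arctan(0.18225) ≈ 20.6575°.

20.66°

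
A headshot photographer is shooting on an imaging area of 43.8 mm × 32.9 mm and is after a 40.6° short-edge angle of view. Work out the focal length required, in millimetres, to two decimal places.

44.47 mm

From α = 2·arctan(h/2f) we get f = h / (2·tan(α/2)).
With h = 32.9 mm and α/2 = 20.3°, tan(α/2) ≈ 0.36991, so f ≈ 32.9 / 0.73982 ≈ 44.4701 mm.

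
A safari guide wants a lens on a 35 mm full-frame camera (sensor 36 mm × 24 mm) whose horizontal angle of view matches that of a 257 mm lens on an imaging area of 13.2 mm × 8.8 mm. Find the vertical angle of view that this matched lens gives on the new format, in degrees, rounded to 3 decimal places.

Equal horizontal AOV ⇒ f₂ = f₁ · 36/13.2 = 257 × 2.72727 ≈ 700.9091 mm.
Vertical AOV on the new format = 2·arctan(24 / (2 × 700.9091)) = 2·arctan(0.01712) ≈ 1.9617°.

1.962°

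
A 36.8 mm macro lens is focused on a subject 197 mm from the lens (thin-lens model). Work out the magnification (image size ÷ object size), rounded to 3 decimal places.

Thin lens: 1/f = 1/dₒ + 1/dᵢ → 1/dᵢ = 1/36.8 − 1/197 = 0.0220978 mm⁻¹, so dᵢ ≈ 45.2534 mm.
Magnification m = dᵢ/dₒ = 45.2534/197 ≈ 0.22971.

0.230×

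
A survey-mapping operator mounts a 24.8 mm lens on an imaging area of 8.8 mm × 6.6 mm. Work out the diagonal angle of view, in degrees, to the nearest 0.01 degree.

Sensor diagonal = √(8.8² + 6.6²) = √121.0000 ≈ 11.0000 mm.
Angle of view α = 2·arctan(d/2f) with d = 11.0000 mm and f = 24.8 mm.
d/2f = 0.22177; arctan(0.22177) ≈ 12.5043°, so α ≈ 25.0087°.

25.01°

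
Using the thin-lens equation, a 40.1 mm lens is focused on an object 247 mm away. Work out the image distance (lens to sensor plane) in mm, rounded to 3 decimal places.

47.872 mm

1/dᵢ = 1/f − 1/dₒ = 1/40.1 − 1/247 = 0.0208891 mm⁻¹.
dᵢ = 1/0.0208891 ≈ 47.8719 mm.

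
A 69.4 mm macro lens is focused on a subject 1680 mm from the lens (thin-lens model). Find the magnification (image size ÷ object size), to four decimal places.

Thin lens: 1/f = 1/dₒ + 1/dᵢ → 1/dᵢ = 1/69.4 − 1/1680 = 0.0138140 mm⁻¹, so dᵢ ≈ 72.3904 mm.
Magnification m = dᵢ/dₒ = 72.3904/1680 ≈ 0.04309.

0.0431×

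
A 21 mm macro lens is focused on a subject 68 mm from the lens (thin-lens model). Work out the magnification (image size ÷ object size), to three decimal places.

0.447×

Thin lens: 1/f = 1/dₒ + 1/dᵢ → 1/dᵢ = 1/21 − 1/68 = 0.0329132 mm⁻¹, so dᵢ ≈ 30.3830 mm.
Magnification m = dᵢ/dₒ = 30.3830/68 ≈ 0.44681.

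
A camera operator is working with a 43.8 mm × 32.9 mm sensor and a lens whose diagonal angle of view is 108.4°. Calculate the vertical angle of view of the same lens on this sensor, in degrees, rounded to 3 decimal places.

Sensor diagonal = √(43.8² + 32.9²) = √3000.8500 ≈ 54.7800 mm.
From the diagonal AOV: f = 54.7800 / (2·tan(54.2°)) = 54.7800 / 2.77307 ≈ 19.7543 mm.
Vertical AOV = 2·arctan(32.9 / (2 × 19.7543)) = 2·arctan(0.83273) ≈ 79.5703°.

79.570°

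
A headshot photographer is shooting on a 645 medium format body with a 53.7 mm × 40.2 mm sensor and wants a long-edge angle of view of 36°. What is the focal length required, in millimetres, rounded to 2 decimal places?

From α = 2·arctan(w/2f) we get f = w / (2·tan(α/2)).
With w = 53.7 mm and α/2 = 18°, tan(α/2) ≈ 0.32492, so f ≈ 53.7 / 0.64984 ≈ 82.6358 mm.

82.64 mm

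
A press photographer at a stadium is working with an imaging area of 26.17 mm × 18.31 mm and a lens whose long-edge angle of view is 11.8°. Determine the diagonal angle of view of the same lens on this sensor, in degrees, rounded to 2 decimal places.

14.38°

From the long-edge AOV: f = 26.17 / (2·tan(5.9°)) = 26.17 / 0.20668 ≈ 126.6209 mm.
Sensor diagonal = √(26.17² + 18.31²) = √1020.1250 ≈ 31.9394 mm.
Diagonal AOV = 2·arctan(31.9394 / (2 × 126.6209)) = 2·arctan(0.12612) ≈ 14.3766°.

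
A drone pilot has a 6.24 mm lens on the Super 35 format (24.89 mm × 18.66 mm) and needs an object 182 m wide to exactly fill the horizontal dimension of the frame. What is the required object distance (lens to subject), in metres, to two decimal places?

45.63 m

W: 182 m = 182000 mm.
Magnification m = w/W = dᵢ/dₒ; combined with 1/f = 1/dₒ + 1/dᵢ this gives dₒ = f·(1 + W/w).
dₒ = 6.24 mm × (1 + 182000/24.89) = 6.24 × 7313.1736 ≈ 45634.203 mm = 45.6342 m.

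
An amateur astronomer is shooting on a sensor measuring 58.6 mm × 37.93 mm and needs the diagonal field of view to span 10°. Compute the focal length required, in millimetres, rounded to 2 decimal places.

398.93 mm

Sensor diagonal = √(58.6² + 37.93²) = √4872.6449 ≈ 69.8043 mm.
From α = 2·arctan(d/2f) we get f = d / (2·tan(α/2)).
With d = 69.8043 mm and α/2 = 5°, tan(α/2) ≈ 0.08749, so f ≈ 69.8043 / 0.17498 ≈ 398.9336 mm.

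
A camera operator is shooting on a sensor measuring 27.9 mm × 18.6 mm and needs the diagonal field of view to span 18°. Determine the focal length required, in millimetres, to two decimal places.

105.86 mm

Sensor diagonal = √(27.9² + 18.6²) = √1124.3700 ≈ 33.5316 mm.
From α = 2·arctan(d/2f) we get f = d / (2·tan(α/2)).
With d = 33.5316 mm and α/2 = 9°, tan(α/2) ≈ 0.15838, so f ≈ 33.5316 / 0.31677 ≈ 105.8552 mm.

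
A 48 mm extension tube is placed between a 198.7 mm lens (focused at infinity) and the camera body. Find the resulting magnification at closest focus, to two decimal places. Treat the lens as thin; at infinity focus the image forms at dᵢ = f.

The tube moves the image plane from f to f + e, so dᵢ = 198.7 + 48 = 246.7 mm. Focus is achieved when 1/f = 1/dₒ + 1/dᵢ, giving dₒ = 1/(1/f − 1/(f+e)).
Magnification m = dᵢ/dₒ = (f+e)·(1/f − 1/(f+e)) = e/f = 48/198.7 ≈ 0.2416.

0.24×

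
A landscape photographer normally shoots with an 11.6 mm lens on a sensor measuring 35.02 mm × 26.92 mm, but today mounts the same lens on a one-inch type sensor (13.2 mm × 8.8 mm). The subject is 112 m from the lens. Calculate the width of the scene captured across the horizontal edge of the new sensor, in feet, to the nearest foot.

The focal length stays 11.6 mm; the relevant sensor dimension is now w = 13.2 mm. Object distance dₒ = 112 m = 112000 mm.
Thin-lens field width W = w·(dₒ − f)/f = 13.2 × (112000 − 11.6)/11.6 ≈ 127435.076 mm = 127435.076/304.8 ft = 418.094 ft.

418 ft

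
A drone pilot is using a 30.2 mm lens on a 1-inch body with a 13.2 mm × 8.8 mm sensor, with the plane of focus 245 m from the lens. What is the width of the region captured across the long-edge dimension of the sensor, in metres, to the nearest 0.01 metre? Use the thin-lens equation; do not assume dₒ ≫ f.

dₒ: 245 m = 245000 mm.
Similar triangles through the lens centre give W/dₒ = w/dᵢ; with 1/f = 1/dₒ + 1/dᵢ this gives W = w·(dₒ − f)/f.
W = 13.2 mm × (245000 − 30.2) / 30.2 = 13.2 × 8111.5828 ≈ 107072.893 mm = 107.073 m.

107.07 m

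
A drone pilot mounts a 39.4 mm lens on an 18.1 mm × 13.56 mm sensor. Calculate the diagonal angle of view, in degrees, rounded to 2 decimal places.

32.03°

Sensor diagonal = √(18.1² + 13.56²) = √511.4836 ≈ 22.6160 mm.
Angle of view α = 2·arctan(d/2f) with d = 22.6160 mm and f = 39.4 mm.
d/2f = 0.28701; arctan(0.28701) ≈ 16.0137°, so α ≈ 32.0275°.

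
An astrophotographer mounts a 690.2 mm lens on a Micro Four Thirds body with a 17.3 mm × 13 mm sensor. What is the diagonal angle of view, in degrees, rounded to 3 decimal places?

Sensor diagonal = √(17.3² + 13²) = √468.2900 ≈ 21.6400 mm.
Angle of view α = 2·arctan(d/2f) with d = 21.6400 mm and f = 690.2 mm.
d/2f = 0.01568; arctan(0.01568) ≈ 0.8981°, so α ≈ 1.7963°.

1.796°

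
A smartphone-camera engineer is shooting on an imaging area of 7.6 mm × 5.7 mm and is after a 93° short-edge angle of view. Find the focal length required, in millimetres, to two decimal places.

From α = 2·arctan(h/2f) we get f = h / (2·tan(α/2)).
With h = 5.7 mm and α/2 = 46.5°, tan(α/2) ≈ 1.05378, so f ≈ 5.7 / 2.10756 ≈ 2.7045 mm.

2.70 mm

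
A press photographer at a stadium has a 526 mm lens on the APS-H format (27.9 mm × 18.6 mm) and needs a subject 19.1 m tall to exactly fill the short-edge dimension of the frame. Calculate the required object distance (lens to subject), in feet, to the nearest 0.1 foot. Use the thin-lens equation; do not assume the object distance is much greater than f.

1773.8 ft

W: 19.1 m = 19100 mm.
Magnification m = h/W = dᵢ/dₒ; combined with 1/f = 1/dₒ + 1/dᵢ this gives dₒ = f·(1 + W/h).
dₒ = 526 mm × (1 + 19100/18.6) = 526 × 1027.8817 ≈ 540665.785 mm = 540665.785/304.8 ft = 1773.84 ft.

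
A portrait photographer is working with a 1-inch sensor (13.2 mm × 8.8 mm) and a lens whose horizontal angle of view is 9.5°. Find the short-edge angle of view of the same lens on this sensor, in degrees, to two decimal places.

6.34°

From the horizontal AOV: f = 13.2 / (2·tan(4.75°)) = 13.2 / 0.16619 ≈ 79.4285 mm.
Short-edge AOV = 2·arctan(8.8 / (2 × 79.4285)) = 2·arctan(0.05540) ≈ 6.3414°.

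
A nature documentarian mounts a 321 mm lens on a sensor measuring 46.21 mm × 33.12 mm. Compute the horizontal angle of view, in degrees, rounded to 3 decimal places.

Angle of view α = 2·arctan(w/2f) with w = 46.21 mm and f = 321 mm.
w/2f = 0.07198; arctan(0.07198) ≈ 4.1169°, so α ≈ 8.2339°.

8.234°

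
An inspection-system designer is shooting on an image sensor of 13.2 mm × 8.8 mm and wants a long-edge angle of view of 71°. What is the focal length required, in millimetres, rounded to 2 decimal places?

9.25 mm

From α = 2·arctan(w/2f) we get f = w / (2·tan(α/2)).
With w = 13.2 mm and α/2 = 35.5°, tan(α/2) ≈ 0.71329, so f ≈ 13.2 / 1.42659 ≈ 9.2529 mm.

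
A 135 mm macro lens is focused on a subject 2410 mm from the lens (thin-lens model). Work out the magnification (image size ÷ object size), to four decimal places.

0.0593×

Thin lens: 1/f = 1/dₒ + 1/dᵢ → 1/dᵢ = 1/135 − 1/2410 = 0.0069925 mm⁻¹, so dᵢ ≈ 143.0110 mm.
Magnification m = dᵢ/dₒ = 143.0110/2410 ≈ 0.05934.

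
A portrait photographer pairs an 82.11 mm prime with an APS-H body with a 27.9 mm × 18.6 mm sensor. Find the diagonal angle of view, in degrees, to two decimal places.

23.08°

Sensor diagonal = √(27.9² + 18.6²) = √1124.3700 ≈ 33.5316 mm.
Angle of view α = 2·arctan(d/2f) with d = 33.5316 mm and f = 82.11 mm.
d/2f = 0.20419; arctan(0.20419) ≈ 11.5404°, so α ≈ 23.0809°.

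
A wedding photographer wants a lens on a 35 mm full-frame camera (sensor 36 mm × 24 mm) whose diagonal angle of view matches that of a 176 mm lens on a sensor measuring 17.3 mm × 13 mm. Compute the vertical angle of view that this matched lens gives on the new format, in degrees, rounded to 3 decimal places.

Sensor diagonal = √(17.3² + 13²) = √468.2900 ≈ 21.6400 mm.
Sensor diagonal = √(36² + 24²) = √1872.0000 ≈ 43.2666 mm.
Equal diagonal AOV ⇒ f₂ = f₁ · 43.2666/21.6400 = 176 × 1.99938 ≈ 351.8910 mm.
Vertical AOV on the new format = 2·arctan(24 / (2 × 351.8910)) = 2·arctan(0.03410) ≈ 3.9062°.

3.906°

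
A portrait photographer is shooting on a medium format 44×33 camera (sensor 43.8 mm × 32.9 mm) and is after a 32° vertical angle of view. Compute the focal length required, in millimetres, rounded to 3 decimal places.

From α = 2·arctan(h/2f) we get f = h / (2·tan(α/2)).
With h = 32.9 mm and α/2 = 16°, tan(α/2) ≈ 0.28675, so f ≈ 32.9 / 0.57349 ≈ 57.3680 mm.

57.368 mm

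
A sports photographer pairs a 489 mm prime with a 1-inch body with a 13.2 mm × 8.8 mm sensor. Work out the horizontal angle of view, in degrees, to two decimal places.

1.55°

Angle of view α = 2·arctan(w/2f) with w = 13.2 mm and f = 489 mm.
w/2f = 0.01350; arctan(0.01350) ≈ 0.7733°, so α ≈ 1.5465°.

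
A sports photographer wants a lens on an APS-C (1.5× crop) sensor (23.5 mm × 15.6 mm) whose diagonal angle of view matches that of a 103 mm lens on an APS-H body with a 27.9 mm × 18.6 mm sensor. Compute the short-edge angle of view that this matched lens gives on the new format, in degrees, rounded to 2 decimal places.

10.29°

Sensor diagonal = √(27.9² + 18.6²) = √1124.3700 ≈ 33.5316 mm.
Sensor diagonal = √(23.5² + 15.6²) = √795.6100 ≈ 28.2066 mm.
Equal diagonal AOV ⇒ f₂ = f₁ · 28.2066/33.5316 = 103 × 0.84119 ≈ 86.6428 mm.
Short-edge AOV on the new format = 2·arctan(15.6 / (2 × 86.6428)) = 2·arctan(0.09002) ≈ 10.2883°.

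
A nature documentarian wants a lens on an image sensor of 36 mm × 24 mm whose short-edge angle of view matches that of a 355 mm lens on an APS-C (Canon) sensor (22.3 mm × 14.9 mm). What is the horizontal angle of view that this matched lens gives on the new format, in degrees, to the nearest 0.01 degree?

Equal short-edge AOV ⇒ f₂ = f₁ · 24/14.9 = 355 × 1.61074 ≈ 571.8121 mm.
Horizontal AOV on the new format = 2·arctan(36 / (2 × 571.8121)) = 2·arctan(0.03148) ≈ 3.6060°.

3.61°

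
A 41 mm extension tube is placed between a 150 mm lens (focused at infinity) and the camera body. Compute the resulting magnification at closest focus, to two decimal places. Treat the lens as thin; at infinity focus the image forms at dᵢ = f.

The tube moves the image plane from f to f + e, so dᵢ = 150 + 41 = 191 mm. Focus is achieved when 1/f = 1/dₒ + 1/dᵢ, giving dₒ = 1/(1/f − 1/(f+e)).
Magnification m = dᵢ/dₒ = (f+e)·(1/f − 1/(f+e)) = e/f = 41/150 ≈ 0.2733.

0.27×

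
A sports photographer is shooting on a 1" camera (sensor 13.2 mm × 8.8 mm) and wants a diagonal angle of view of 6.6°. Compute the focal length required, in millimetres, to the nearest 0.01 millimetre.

Sensor diagonal = √(13.2² + 8.8²) = √251.6800 ≈ 15.8644 mm.
From α = 2·arctan(d/2f) we get f = d / (2·tan(α/2)).
With d = 15.8644 mm and α/2 = 3.3°, tan(α/2) ≈ 0.05766, so f ≈ 15.8644 / 0.11532 ≈ 137.5696 mm.

137.57 mm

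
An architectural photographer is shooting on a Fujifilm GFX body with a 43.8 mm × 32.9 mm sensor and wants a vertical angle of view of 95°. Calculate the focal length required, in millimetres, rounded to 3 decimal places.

15.074 mm

From α = 2·arctan(h/2f) we get f = h / (2·tan(α/2)).
With h = 32.9 mm and α/2 = 47.5°, tan(α/2) ≈ 1.09131, so f ≈ 32.9 / 2.18262 ≈ 15.0736 mm.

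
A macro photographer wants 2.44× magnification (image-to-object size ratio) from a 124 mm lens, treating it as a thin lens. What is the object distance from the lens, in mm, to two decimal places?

174.82 mm

With m = dᵢ/dₒ and 1/f = 1/dₒ + 1/dᵢ, substituting dᵢ = m·dₒ gives 1/f = (1 + 1/m)/dₒ, hence dₒ = f·(1 + 1/m).
dₒ = 124 × (1 + 1/2.44) = 124 × 1.40984 ≈ 174.820 mm.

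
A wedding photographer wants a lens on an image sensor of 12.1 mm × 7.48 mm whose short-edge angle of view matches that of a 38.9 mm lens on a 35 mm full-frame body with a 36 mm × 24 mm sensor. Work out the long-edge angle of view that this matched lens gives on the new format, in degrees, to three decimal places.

Equal short-edge AOV ⇒ f₂ = f₁ · 7.48/24 = 38.9 × 0.31167 ≈ 12.1238 mm.
Long-edge AOV on the new format = 2·arctan(12.1 / (2 × 12.1238)) = 2·arctan(0.49902) ≈ 53.0400°.

53.040°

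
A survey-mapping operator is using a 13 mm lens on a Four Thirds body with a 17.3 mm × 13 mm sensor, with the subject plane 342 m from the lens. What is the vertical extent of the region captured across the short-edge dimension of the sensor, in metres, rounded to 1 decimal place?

dₒ: 342 m = 342000 mm.
Similar triangles through the lens centre give W/dₒ = h/dᵢ; with 1/f = 1/dₒ + 1/dᵢ this gives W = h·(dₒ − f)/f.
W = 13 mm × (342000 − 13) / 13 = 13 × 26306.6923 ≈ 341987.000 mm = 341.987 m.

342.0 m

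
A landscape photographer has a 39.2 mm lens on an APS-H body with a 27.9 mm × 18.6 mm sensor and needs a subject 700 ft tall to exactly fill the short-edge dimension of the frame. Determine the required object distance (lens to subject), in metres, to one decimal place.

W: 700 ft × 304.8 mm/ft = 213359.99 mm.
Magnification m = h/W = dᵢ/dₒ; combined with 1/f = 1/dₒ + 1/dᵢ this gives dₒ = f·(1 + W/h).
dₒ = 39.2 mm × (1 + 213360/18.6) = 39.2 × 11471.9674 ≈ 449701.121 mm = 449.701 m.

449.7 m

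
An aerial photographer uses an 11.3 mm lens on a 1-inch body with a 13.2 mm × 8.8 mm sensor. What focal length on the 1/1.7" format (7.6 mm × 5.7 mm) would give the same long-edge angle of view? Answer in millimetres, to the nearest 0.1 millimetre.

6.5 mm

Equal angle of view means equal width/f ratio, so f₂ = f₁ · (width₂/width₁) = 11.3 × 7.6/13.2.
f₂ = 11.3 × 0.57576 ≈ 6.506 mm.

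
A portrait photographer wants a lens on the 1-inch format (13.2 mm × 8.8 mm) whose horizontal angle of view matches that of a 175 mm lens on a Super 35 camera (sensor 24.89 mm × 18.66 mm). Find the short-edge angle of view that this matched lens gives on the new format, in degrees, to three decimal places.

Equal horizontal AOV ⇒ f₂ = f₁ · 13.2/24.89 = 175 × 0.53033 ≈ 92.8084 mm.
Short-edge AOV on the new format = 2·arctan(8.8 / (2 × 92.8084)) = 2·arctan(0.04741) ≈ 5.4287°.

5.429°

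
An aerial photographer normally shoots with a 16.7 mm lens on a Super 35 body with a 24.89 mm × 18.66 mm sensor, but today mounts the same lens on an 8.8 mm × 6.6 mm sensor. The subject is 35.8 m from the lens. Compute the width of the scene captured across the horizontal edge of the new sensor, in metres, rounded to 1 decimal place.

18.9 m

The focal length stays 16.7 mm; the relevant sensor dimension is now w = 8.8 mm. Object distance dₒ = 35.8 m = 35800 mm.
Thin-lens field width W = w·(dₒ − f)/f = 8.8 × (35800 − 16.7)/16.7 ≈ 18855.871 mm = 18.8559 m.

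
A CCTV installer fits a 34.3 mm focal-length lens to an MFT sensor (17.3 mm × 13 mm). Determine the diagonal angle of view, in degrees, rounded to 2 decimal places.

Sensor diagonal = √(17.3² + 13²) = √468.2900 ≈ 21.6400 mm.
Angle of view α = 2·arctan(d/2f) with d = 21.6400 mm and f = 34.3 mm.
d/2f = 0.31545; arctan(0.31545) ≈ 17.5080°, so α ≈ 35.0160°.

35.02°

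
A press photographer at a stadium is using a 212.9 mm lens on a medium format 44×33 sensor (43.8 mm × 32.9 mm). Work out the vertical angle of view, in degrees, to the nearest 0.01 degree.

8.84°

Angle of view α = 2·arctan(h/2f) with h = 32.9 mm and f = 212.9 mm.
h/2f = 0.07727; arctan(0.07727) ≈ 4.4183°, so α ≈ 8.8365°.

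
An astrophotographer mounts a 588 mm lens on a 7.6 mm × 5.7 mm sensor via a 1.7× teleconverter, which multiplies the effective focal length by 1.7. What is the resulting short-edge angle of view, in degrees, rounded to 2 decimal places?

Effective focal length f = 588 × 1.7 = 999.6 mm.
α = 2·arctan(5.7 / (2 × 999.6)) = 2·arctan(0.00285) ≈ 0.3267°.

0.33°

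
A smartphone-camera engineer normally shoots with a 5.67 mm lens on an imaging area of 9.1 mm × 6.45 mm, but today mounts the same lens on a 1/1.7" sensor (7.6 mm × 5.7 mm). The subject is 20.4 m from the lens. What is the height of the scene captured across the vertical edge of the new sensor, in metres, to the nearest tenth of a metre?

20.5 m

The focal length stays 5.67 mm; the relevant sensor dimension is now h = 5.7 mm. Object distance dₒ = 20.4 m = 20400 mm.
Thin-lens field height W = h·(dₒ − f)/f = 5.7 × (20400 − 5.67)/5.67 ≈ 20502.237 mm = 20.5022 m.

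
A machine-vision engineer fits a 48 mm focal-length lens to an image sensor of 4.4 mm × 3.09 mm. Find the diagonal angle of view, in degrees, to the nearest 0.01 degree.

6.41°

Sensor diagonal = √(4.4² + 3.09²) = √28.9081 ≈ 5.3766 mm.
Angle of view α = 2·arctan(d/2f) with d = 5.3766 mm and f = 48 mm.
d/2f = 0.05601; arctan(0.05601) ≈ 3.2056°, so α ≈ 6.4112°.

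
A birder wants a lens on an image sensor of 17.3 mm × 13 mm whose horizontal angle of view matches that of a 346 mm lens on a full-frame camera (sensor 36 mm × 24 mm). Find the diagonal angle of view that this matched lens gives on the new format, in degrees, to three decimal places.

7.446°

Equal horizontal AOV ⇒ f₂ = f₁ · 17.3/36 = 346 × 0.48056 ≈ 166.2722 mm.
Sensor diagonal = √(17.3² + 13²) = √468.2900 ≈ 21.6400 mm.
Diagonal AOV on the new format = 2·arctan(21.6400 / (2 × 166.2722)) = 2·arctan(0.06507) ≈ 7.4464°.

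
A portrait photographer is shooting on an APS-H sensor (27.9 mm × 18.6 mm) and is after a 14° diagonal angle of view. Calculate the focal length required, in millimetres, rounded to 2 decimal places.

Sensor diagonal = √(27.9² + 18.6²) = √1124.3700 ≈ 33.5316 mm.
From α = 2·arctan(d/2f) we get f = d / (2·tan(α/2)).
With d = 33.5316 mm and α/2 = 7°, tan(α/2) ≈ 0.12278, so f ≈ 33.5316 / 0.24557 ≈ 136.5466 mm.

136.55 mm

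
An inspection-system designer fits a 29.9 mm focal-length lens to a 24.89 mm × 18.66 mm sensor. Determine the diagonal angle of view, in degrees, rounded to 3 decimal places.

54.967°

Sensor diagonal = √(24.89² + 18.66²) = √967.7077 ≈ 31.1080 mm.
Angle of view α = 2·arctan(d/2f) with d = 31.1080 mm and f = 29.9 mm.
d/2f = 0.52020; arctan(0.52020) ≈ 27.4835°, so α ≈ 54.9670°.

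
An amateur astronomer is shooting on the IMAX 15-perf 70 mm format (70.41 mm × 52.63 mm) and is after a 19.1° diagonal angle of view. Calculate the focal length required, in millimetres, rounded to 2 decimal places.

261.25 mm

Sensor diagonal = √(70.41² + 52.63²) = √7727.4850 ≈ 87.9061 mm.
From α = 2·arctan(d/2f) we get f = d / (2·tan(α/2)).
With d = 87.9061 mm and α/2 = 9.55°, tan(α/2) ≈ 0.16824, so f ≈ 87.9061 / 0.33648 ≈ 261.2524 mm.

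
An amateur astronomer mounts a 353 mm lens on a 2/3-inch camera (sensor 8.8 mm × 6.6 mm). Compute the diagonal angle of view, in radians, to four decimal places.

Sensor diagonal = √(8.8² + 6.6²) = √121.0000 ≈ 11.0000 mm.
Angle of view α = 2·arctan(d/2f) with d = 11.0000 mm and f = 353 mm.
d/2f = 0.01558; arctan(0.01558) ≈ 0.0156 rad, so α ≈ 0.0312 rad.

0.0312 rad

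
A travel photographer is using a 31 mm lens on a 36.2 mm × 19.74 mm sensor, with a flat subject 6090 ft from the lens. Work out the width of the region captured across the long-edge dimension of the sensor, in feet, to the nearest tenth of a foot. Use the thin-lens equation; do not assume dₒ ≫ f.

dₒ: 6090 ft × 304.8 mm/ft = 1856231.94 mm.
Similar triangles through the lens centre give W/dₒ = w/dᵢ; with 1/f = 1/dₒ + 1/dᵢ this gives W = w·(dₒ − f)/f.
W = 36.2 mm × (1.85623e+06 − 31) / 31 = 36.2 × 59877.4497 ≈ 2167563.679 mm = 2167563.679/304.8 ft = 7111.43 ft.

7111.4 ft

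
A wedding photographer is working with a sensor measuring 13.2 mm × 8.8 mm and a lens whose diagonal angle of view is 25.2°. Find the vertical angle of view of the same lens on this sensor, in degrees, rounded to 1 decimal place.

14.1°

Sensor diagonal = √(13.2² + 8.8²) = √251.6800 ≈ 15.8644 mm.
From the diagonal AOV: f = 15.8644 / (2·tan(12.6°)) = 15.8644 / 0.44705 ≈ 35.4867 mm.
Vertical AOV = 2·arctan(8.8 / (2 × 35.4867)) = 2·arctan(0.12399) ≈ 14.1361°.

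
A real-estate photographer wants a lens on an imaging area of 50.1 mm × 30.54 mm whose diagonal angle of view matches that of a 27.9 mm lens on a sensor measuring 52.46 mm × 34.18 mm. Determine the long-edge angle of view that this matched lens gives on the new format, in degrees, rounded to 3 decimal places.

87.549°

Sensor diagonal = √(52.46² + 34.18²) = √3920.3240 ≈ 62.6125 mm.
Sensor diagonal = √(50.1² + 30.54²) = √3442.7016 ≈ 58.6745 mm.
Equal diagonal AOV ⇒ f₂ = f₁ · 58.6745/62.6125 = 27.9 × 0.93711 ≈ 26.1453 mm.
Long-edge AOV on the new format = 2·arctan(50.1 / (2 × 26.1453)) = 2·arctan(0.95811) ≈ 87.5488°.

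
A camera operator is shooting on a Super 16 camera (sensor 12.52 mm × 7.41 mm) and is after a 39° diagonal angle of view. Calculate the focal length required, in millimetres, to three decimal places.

Sensor diagonal = √(12.52² + 7.41²) = √211.6585 ≈ 14.5485 mm.
From α = 2·arctan(d/2f) we get f = d / (2·tan(α/2)).
With d = 14.5485 mm and α/2 = 19.5°, tan(α/2) ≈ 0.35412, so f ≈ 14.5485 / 0.70824 ≈ 20.5418 mm.

20.542 mm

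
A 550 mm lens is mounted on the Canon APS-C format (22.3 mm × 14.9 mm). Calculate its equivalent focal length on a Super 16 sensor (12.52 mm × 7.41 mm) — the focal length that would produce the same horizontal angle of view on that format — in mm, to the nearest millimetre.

Equal angle of view means equal width/f ratio, so f₂ = f₁ · (width₂/width₁) = 550 × 12.52/22.3.
f₂ = 550 × 0.56143 ≈ 308.789 mm.

309 mm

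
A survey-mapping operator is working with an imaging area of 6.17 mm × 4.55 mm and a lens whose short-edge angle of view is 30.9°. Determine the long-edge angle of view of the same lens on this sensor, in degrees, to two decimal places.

From the short-edge AOV: f = 4.55 / (2·tan(15.45°)) = 4.55 / 0.55277 ≈ 8.2313 mm.
Long-edge AOV = 2·arctan(6.17 / (2 × 8.2313)) = 2·arctan(0.37479) ≈ 41.0910°.

41.09°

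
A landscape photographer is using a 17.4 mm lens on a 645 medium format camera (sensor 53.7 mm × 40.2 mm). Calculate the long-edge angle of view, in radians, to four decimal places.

1.9916 rad

Angle of view α = 2·arctan(w/2f) with w = 53.7 mm and f = 17.4 mm.
w/2f = 1.54310; arctan(1.54310) ≈ 0.9958 rad, so α ≈ 1.9916 rad.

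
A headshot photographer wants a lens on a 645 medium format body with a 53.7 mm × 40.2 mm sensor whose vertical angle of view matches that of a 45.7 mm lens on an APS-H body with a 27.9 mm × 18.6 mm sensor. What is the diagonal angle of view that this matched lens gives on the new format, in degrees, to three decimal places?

Equal vertical AOV ⇒ f₂ = f₁ · 40.2/18.6 = 45.7 × 2.16129 ≈ 98.7710 mm.
Sensor diagonal = √(53.7² + 40.2²) = √4499.7300 ≈ 67.0800 mm.
Diagonal AOV on the new format = 2·arctan(67.0800 / (2 × 98.7710)) = 2·arctan(0.33957) ≈ 37.5123°.

37.512°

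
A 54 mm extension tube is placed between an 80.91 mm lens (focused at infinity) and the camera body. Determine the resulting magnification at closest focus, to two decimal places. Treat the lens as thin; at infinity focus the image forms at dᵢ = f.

0.67×

The tube moves the image plane from f to f + e, so dᵢ = 80.91 + 54 = 134.91 mm. Focus is achieved when 1/f = 1/dₒ + 1/dᵢ, giving dₒ = 1/(1/f − 1/(f+e)).
Magnification m = dᵢ/dₒ = (f+e)·(1/f − 1/(f+e)) = e/f = 54/80.91 ≈ 0.6674.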